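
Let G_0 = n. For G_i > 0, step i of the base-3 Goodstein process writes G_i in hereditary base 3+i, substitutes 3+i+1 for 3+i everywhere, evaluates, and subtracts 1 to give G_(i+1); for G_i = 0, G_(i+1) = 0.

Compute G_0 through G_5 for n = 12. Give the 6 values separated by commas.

12, 19, 27, 37, 49, 63

G_0 = 12. HB_3(12) = 3^2 + 3. Bump = 20. G_1 = 19.
G_1 = 19. HB_4(19) = 4^2 + 3. Bump = 28. G_2 = 27.
G_2 = 27. HB_5(27) = 5^2 + 2. Bump = 38. G_3 = 37.
G_3 = 37. HB_6(37) = 6^2 + 1. Bump = 50. G_4 = 49.
G_4 = 49. HB_7(49) = 7^2. Bump = 64. G_5 = 63.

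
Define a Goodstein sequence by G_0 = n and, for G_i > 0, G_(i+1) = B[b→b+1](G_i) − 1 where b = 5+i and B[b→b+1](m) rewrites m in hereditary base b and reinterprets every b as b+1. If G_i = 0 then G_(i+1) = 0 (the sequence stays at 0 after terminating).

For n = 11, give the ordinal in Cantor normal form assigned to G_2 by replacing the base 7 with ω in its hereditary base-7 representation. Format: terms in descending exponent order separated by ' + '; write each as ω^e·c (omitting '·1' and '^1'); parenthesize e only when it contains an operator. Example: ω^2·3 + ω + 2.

ω + 6

G_0 = 11. HB_5(11) = 2·5 + 1. Bump = 13. G_1 = 12.
G_1 = 12. HB_6(12) = 2·6. Bump = 14. G_2 = 13.
G_2 = 13. HB_7(13) = 7 + 6. Bump = 14. G_3 = 13.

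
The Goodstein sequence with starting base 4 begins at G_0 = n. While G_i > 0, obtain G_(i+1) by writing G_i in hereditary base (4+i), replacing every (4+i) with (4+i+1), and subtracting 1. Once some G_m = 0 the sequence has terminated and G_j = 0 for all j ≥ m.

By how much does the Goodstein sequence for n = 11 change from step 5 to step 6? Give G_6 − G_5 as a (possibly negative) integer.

[0] 11 ≡ 2·4 + 3 (base 4). Lift 5: 13. −1: 12.
[1] 12 ≡ 2·5 + 2 (base 5). Lift 6: 14. −1: 13.
[2] 13 ≡ 2·6 + 1 (base 6). Lift 7: 15. −1: 14.
[3] 14 ≡ 2·7 (base 7). Lift 8: 16. −1: 15.
[4] 15 ≡ 8 + 7 (base 8). Lift 9: 16. −1: 15.
[5] 15 ≡ 9 + 6 (base 9). Lift 10: 16. −1: 15.

0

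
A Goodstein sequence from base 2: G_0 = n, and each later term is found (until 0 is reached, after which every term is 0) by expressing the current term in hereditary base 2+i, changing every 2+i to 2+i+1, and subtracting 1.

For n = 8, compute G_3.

base 2: 8 = 2^(2 + 1); at 3: 3^(3 + 1) = 81; next = 80
base 3: 80 = 2·3^3 + 2·3^2 + 2·3 + 2; at 4: 2·4^4 + 2·4^2 + 2·4 + 2 = 554; next = 553
base 4: 553 = 2·4^4 + 2·4^2 + 2·4 + 1; at 5: 2·5^5 + 2·5^2 + 2·5 + 1 = 6311; next = 6310

6310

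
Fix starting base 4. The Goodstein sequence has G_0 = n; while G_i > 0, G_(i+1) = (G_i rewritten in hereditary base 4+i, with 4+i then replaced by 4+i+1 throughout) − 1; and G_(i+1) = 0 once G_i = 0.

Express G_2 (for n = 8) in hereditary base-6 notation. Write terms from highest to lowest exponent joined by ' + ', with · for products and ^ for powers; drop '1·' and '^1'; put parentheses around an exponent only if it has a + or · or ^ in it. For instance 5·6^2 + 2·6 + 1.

i=0: 8 = 2·4 (b=4); 4→5: 2·5 = 10; 10−1 = 9
i=1: 9 = 5 + 4 (b=5); 5→6: 6 + 4 = 10; 10−1 = 9
i=2: 9 = 6 + 3 (b=6); 6→7: 7 + 3 = 10; 10−1 = 9

6 + 3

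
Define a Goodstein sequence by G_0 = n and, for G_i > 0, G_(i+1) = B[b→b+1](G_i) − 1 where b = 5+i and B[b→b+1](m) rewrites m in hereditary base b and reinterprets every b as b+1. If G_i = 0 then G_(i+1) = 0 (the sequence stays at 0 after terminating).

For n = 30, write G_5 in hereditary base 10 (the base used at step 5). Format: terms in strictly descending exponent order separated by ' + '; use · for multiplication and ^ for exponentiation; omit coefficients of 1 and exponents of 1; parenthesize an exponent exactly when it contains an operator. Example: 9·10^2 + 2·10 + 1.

G_0 = 30. HB_5(30) = 5^2 + 5. Bump = 42. G_1 = 41.
G_1 = 41. HB_6(41) = 6^2 + 5. Bump = 54. G_2 = 53.
G_2 = 53. HB_7(53) = 7^2 + 4. Bump = 68. G_3 = 67.
G_3 = 67. HB_8(67) = 8^2 + 3. Bump = 84. G_4 = 83.
G_4 = 83. HB_9(83) = 9^2 + 2. Bump = 102. G_5 = 101.
G_5 = 101. HB_10(101) = 10^2 + 1. Bump = 122. G_6 = 121.

10^2 + 1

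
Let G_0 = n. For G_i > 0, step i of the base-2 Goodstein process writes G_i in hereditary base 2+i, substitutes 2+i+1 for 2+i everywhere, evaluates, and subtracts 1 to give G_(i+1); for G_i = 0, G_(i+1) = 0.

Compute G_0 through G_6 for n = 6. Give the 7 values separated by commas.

i=0: 6 = 2^2 + 2 (b=2); 2→3: 3^3 + 3 = 30; 30−1 = 29
i=1: 29 = 3^3 + 2 (b=3); 3→4: 4^4 + 2 = 258; 258−1 = 257
i=2: 257 = 4^4 + 1 (b=4); 4→5: 5^5 + 1 = 3126; 3126−1 = 3125
i=3: 3125 = 5^5 (b=5); 5→6: 6^6 = 46656; 46656−1 = 46655
i=4: 46655 = 5·6^5 + 5·6^4 + 5·6^3 + 5·6^2 + 5·6 + 5 (b=6); 6→7: 5·7^5 + 5·7^4 + 5·7^3 + 5·7^2 + 5·7 + 5 = 98040; 98040−1 = 98039
i=5: 98039 = 5·7^5 + 5·7^4 + 5·7^3 + 5·7^2 + 5·7 + 4 (b=7); 7→8: 5·8^5 + 5·8^4 + 5·8^3 + 5·8^2 + 5·8 + 4 = 187244; 187244−1 = 187243

6, 29, 257, 3125, 46655, 98039, 187243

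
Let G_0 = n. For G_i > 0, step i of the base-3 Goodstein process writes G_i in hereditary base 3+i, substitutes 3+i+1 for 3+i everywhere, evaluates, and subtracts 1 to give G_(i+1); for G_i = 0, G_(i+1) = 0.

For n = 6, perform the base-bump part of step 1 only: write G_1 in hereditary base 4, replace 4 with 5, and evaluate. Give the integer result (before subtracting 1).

8

6 —HB3→ 2·3 —bump→ 2·4 = 8 —(−1)→ 7
7 —HB4→ 4 + 3 —bump→ 5 + 3 = 8 —(−1)→ 7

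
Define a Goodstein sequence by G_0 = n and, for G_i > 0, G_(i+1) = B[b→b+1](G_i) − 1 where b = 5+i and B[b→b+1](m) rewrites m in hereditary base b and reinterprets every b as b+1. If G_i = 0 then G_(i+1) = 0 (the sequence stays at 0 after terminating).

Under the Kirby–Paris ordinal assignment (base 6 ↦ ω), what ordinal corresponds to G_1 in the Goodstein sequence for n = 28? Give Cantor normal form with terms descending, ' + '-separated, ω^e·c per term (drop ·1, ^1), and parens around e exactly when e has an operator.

ω^2 + 2

[0] 28 ≡ 5^2 + 3 (base 5). Lift 6: 39. −1: 38.
[1] 38 ≡ 6^2 + 2 (base 6). Lift 7: 51. −1: 50.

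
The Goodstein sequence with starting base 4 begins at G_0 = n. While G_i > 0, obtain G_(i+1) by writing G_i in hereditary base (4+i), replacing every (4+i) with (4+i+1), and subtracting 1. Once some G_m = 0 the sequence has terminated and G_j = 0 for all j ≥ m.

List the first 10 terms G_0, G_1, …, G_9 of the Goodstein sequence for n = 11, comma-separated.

(0) 11|_4 = 2·4 + 3 ↦ 2·5 + 3|_5 = 13 ⇒ 12
(1) 12|_5 = 2·5 + 2 ↦ 2·6 + 2|_6 = 14 ⇒ 13
(2) 13|_6 = 2·6 + 1 ↦ 2·7 + 1|_7 = 15 ⇒ 14
(3) 14|_7 = 2·7 ↦ 2·8|_8 = 16 ⇒ 15
(4) 15|_8 = 8 + 7 ↦ 9 + 7|_9 = 16 ⇒ 15
(5) 15|_9 = 9 + 6 ↦ 10 + 6|_10 = 16 ⇒ 15
(6) 15|_10 = 10 + 5 ↦ 11 + 5|_11 = 16 ⇒ 15
(7) 15|_11 = 11 + 4 ↦ 12 + 4|_12 = 16 ⇒ 15
(8) 15|_12 = 12 + 3 ↦ 13 + 3|_13 = 16 ⇒ 15

11, 12, 13, 14, 15, 15, 15, 15, 15, 15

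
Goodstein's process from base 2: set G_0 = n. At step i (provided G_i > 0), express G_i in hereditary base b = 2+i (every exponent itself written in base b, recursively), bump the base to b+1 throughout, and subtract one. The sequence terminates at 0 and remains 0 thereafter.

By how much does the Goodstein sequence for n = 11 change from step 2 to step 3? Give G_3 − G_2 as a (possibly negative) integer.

14600

11 —HB2→ 2^(2 + 1) + 2 + 1 —bump→ 3^(3 + 1) + 3 + 1 = 85 —(−1)→ 84
84 —HB3→ 3^(3 + 1) + 3 —bump→ 4^(4 + 1) + 4 = 1028 —(−1)→ 1027
1027 —HB4→ 4^(4 + 1) + 3 —bump→ 5^(5 + 1) + 3 = 15628 —(−1)→ 15627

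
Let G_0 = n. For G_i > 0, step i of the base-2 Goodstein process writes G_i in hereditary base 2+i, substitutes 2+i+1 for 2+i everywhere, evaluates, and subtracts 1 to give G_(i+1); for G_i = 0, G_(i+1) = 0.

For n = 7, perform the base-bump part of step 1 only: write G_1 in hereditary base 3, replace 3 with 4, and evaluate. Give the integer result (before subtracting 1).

i=0: 7 = 2^2 + 2 + 1 (b=2); 2→3: 3^3 + 3 + 1 = 31; 31−1 = 30
i=1: 30 = 3^3 + 3 (b=3); 3→4: 4^4 + 4 = 260; 260−1 = 259

260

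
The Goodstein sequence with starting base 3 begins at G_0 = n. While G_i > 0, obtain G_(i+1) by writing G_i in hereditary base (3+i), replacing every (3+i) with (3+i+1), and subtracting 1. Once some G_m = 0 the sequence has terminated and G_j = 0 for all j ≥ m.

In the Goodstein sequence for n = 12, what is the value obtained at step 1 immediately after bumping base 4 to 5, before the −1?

[0] 12 ≡ 3^2 + 3 (base 3). Lift 4: 20. −1: 19.
[1] 19 ≡ 4^2 + 3 (base 4). Lift 5: 28. −1: 27.

28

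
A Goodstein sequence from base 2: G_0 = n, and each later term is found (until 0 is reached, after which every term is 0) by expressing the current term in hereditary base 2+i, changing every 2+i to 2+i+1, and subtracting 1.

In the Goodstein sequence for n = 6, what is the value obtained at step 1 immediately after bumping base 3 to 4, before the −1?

258

base 2: 6 = 2^2 + 2; at 3: 3^3 + 3 = 30; next = 29
base 3: 29 = 3^3 + 2; at 4: 4^4 + 2 = 258; next = 257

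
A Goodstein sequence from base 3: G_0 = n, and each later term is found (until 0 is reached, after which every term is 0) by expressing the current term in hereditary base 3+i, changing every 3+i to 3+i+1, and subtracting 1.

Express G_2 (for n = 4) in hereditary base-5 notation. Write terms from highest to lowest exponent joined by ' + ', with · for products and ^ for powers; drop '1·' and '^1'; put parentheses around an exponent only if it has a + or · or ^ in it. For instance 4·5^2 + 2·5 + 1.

4

4 —HB3→ 3 + 1 —bump→ 4 + 1 = 5 —(−1)→ 4
4 —HB4→ 4 —bump→ 5 = 5 —(−1)→ 4
4 —HB5→ 4 —bump→ 4 = 4 —(−1)→ 3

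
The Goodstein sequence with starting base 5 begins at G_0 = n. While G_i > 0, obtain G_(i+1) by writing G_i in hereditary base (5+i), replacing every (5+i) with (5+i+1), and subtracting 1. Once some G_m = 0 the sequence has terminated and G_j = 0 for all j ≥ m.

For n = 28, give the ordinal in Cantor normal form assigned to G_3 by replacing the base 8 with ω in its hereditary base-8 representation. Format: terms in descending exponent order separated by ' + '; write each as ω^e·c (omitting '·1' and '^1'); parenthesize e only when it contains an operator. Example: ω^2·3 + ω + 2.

i=0: 28 = 5^2 + 3 (b=5); 5→6: 6^2 + 3 = 39; 39−1 = 38
i=1: 38 = 6^2 + 2 (b=6); 6→7: 7^2 + 2 = 51; 51−1 = 50
i=2: 50 = 7^2 + 1 (b=7); 7→8: 8^2 + 1 = 65; 65−1 = 64
i=3: 64 = 8^2 (b=8); 8→9: 9^2 = 81; 81−1 = 80

ω^2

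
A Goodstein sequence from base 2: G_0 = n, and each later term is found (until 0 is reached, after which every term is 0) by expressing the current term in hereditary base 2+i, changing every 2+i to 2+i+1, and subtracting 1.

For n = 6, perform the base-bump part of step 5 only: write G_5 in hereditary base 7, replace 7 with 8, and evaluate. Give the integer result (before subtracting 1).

187244

(0) 6|_2 = 2^2 + 2 ↦ 3^3 + 3|_3 = 30 ⇒ 29
(1) 29|_3 = 3^3 + 2 ↦ 4^4 + 2|_4 = 258 ⇒ 257
(2) 257|_4 = 4^4 + 1 ↦ 5^5 + 1|_5 = 3126 ⇒ 3125
(3) 3125|_5 = 5^5 ↦ 6^6|_6 = 46656 ⇒ 46655
(4) 46655|_6 = 5·6^5 + 5·6^4 + 5·6^3 + 5·6^2 + 5·6 + 5 ↦ 5·7^5 + 5·7^4 + 5·7^3 + 5·7^2 + 5·7 + 5|_7 = 98040 ⇒ 98039
(5) 98039|_7 = 5·7^5 + 5·7^4 + 5·7^3 + 5·7^2 + 5·7 + 4 ↦ 5·8^5 + 5·8^4 + 5·8^3 + 5·8^2 + 5·8 + 4|_8 = 187244 ⇒ 187243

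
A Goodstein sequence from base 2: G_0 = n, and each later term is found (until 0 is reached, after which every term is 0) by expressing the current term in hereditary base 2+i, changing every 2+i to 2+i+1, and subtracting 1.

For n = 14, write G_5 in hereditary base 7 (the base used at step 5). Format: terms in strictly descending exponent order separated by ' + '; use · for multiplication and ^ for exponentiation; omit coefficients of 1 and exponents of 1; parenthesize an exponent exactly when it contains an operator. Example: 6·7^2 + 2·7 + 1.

7^(7 + 1) + 5·7^5 + 5·7^4 + 5·7^3 + 5·7^2 + 5·7 + 4

(0) 14|_2 = 2^(2 + 1) + 2^2 + 2 ↦ 3^(3 + 1) + 3^3 + 3|_3 = 111 ⇒ 110
(1) 110|_3 = 3^(3 + 1) + 3^3 + 2 ↦ 4^(4 + 1) + 4^4 + 2|_4 = 1282 ⇒ 1281
(2) 1281|_4 = 4^(4 + 1) + 4^4 + 1 ↦ 5^(5 + 1) + 5^5 + 1|_5 = 18751 ⇒ 18750
(3) 18750|_5 = 5^(5 + 1) + 5^5 ↦ 6^(6 + 1) + 6^6|_6 = 326592 ⇒ 326591
(4) 326591|_6 = 6^(6 + 1) + 5·6^5 + 5·6^4 + 5·6^3 + 5·6^2 + 5·6 + 5 ↦ 7^(7 + 1) + 5·7^5 + 5·7^4 + 5·7^3 + 5·7^2 + 5·7 + 5|_7 = 5862841 ⇒ 5862840
(5) 5862840|_7 = 7^(7 + 1) + 5·7^5 + 5·7^4 + 5·7^3 + 5·7^2 + 5·7 + 4 ↦ 8^(8 + 1) + 5·8^5 + 5·8^4 + 5·8^3 + 5·8^2 + 5·8 + 4|_8 = 134404972 ⇒ 134404971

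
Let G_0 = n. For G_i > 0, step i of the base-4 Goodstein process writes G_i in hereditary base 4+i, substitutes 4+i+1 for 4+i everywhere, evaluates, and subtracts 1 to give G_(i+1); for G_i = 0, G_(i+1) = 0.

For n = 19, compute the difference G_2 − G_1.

base 4: 19 = 4^2 + 3; at 5: 5^2 + 3 = 28; next = 27
base 5: 27 = 5^2 + 2; at 6: 6^2 + 2 = 38; next = 37

10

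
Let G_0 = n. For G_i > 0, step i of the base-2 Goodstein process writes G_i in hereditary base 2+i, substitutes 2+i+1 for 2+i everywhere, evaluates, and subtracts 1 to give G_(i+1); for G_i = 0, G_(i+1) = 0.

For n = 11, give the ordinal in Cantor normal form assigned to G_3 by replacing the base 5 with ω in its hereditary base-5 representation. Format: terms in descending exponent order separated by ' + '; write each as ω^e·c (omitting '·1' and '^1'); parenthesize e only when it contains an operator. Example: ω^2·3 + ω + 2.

G_0 = 11. HB_2(11) = 2^(2 + 1) + 2 + 1. Bump = 85. G_1 = 84.
G_1 = 84. HB_3(84) = 3^(3 + 1) + 3. Bump = 1028. G_2 = 1027.
G_2 = 1027. HB_4(1027) = 4^(4 + 1) + 3. Bump = 15628. G_3 = 15627.
G_3 = 15627. HB_5(15627) = 5^(5 + 1) + 2. Bump = 279938. G_4 = 279937.

ω^(ω + 1) + 2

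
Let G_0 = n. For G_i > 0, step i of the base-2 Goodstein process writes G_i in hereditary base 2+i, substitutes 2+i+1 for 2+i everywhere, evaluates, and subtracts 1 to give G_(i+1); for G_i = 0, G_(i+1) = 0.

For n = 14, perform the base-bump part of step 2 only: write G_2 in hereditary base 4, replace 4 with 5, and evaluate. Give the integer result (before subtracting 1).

14 —HB2→ 2^(2 + 1) + 2^2 + 2 —bump→ 3^(3 + 1) + 3^3 + 3 = 111 —(−1)→ 110
110 —HB3→ 3^(3 + 1) + 3^3 + 2 —bump→ 4^(4 + 1) + 4^4 + 2 = 1282 —(−1)→ 1281
1281 —HB4→ 4^(4 + 1) + 4^4 + 1 —bump→ 5^(5 + 1) + 5^5 + 1 = 18751 —(−1)→ 18750

18751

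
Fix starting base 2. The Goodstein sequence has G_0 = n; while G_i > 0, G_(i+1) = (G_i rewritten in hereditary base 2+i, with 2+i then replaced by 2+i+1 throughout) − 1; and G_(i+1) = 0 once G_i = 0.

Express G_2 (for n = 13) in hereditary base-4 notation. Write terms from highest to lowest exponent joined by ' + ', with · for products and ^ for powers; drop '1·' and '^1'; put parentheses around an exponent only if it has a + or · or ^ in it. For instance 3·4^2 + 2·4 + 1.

13 —HB2→ 2^(2 + 1) + 2^2 + 1 —bump→ 3^(3 + 1) + 3^3 + 1 = 109 —(−1)→ 108
108 —HB3→ 3^(3 + 1) + 3^3 —bump→ 4^(4 + 1) + 4^4 = 1280 —(−1)→ 1279
1279 —HB4→ 4^(4 + 1) + 3·4^3 + 3·4^2 + 3·4 + 3 —bump→ 5^(5 + 1) + 3·5^3 + 3·5^2 + 3·5 + 3 = 16093 —(−1)→ 16092

4^(4 + 1) + 3·4^3 + 3·4^2 + 3·4 + 3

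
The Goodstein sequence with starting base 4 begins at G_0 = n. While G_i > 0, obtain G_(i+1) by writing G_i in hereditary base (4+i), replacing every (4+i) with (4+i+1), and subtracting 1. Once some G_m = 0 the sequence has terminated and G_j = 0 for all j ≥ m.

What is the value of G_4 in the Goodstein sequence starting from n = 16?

step 0: 16 = 4^2; sub 5 for 4: 5^2; = 25; G_1 = 25−1 = 24
step 1: 24 = 4·5 + 4; sub 6 for 5: 4·6 + 4; = 28; G_2 = 28−1 = 27
step 2: 27 = 4·6 + 3; sub 7 for 6: 4·7 + 3; = 31; G_3 = 31−1 = 30
step 3: 30 = 4·7 + 2; sub 8 for 7: 4·8 + 2; = 34; G_4 = 34−1 = 33
step 4: 33 = 4·8 + 1; sub 9 for 8: 4·9 + 1; = 37; G_5 = 37−1 = 36

33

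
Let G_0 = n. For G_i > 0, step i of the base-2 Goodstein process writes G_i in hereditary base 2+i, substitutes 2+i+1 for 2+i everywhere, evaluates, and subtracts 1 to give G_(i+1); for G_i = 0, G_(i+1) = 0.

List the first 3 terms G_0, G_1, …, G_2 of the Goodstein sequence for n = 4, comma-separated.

G_0=4  [base 2] 2^2  →[2↦3]→  3^3 = 27  −1 ⇒ G_1=26
G_1=26  [base 3] 2·3^2 + 2·3 + 2  →[3↦4]→  2·4^2 + 2·4 + 2 = 42  −1 ⇒ G_2=41

4, 26, 41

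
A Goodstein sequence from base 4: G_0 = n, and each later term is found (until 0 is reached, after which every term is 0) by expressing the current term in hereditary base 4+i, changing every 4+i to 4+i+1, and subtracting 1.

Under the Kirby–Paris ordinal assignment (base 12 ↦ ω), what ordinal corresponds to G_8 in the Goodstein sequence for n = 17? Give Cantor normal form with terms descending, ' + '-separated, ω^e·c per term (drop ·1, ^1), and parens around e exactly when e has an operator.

base 4: 17 = 4^2 + 1; at 5: 5^2 + 1 = 26; next = 25
base 5: 25 = 5^2; at 6: 6^2 = 36; next = 35
base 6: 35 = 5·6 + 5; at 7: 5·7 + 5 = 40; next = 39
base 7: 39 = 5·7 + 4; at 8: 5·8 + 4 = 44; next = 43
base 8: 43 = 5·8 + 3; at 9: 5·9 + 3 = 48; next = 47
base 9: 47 = 5·9 + 2; at 10: 5·10 + 2 = 52; next = 51
base 10: 51 = 5·10 + 1; at 11: 5·11 + 1 = 56; next = 55
base 11: 55 = 5·11; at 12: 5·12 = 60; next = 59

ω·4 + 11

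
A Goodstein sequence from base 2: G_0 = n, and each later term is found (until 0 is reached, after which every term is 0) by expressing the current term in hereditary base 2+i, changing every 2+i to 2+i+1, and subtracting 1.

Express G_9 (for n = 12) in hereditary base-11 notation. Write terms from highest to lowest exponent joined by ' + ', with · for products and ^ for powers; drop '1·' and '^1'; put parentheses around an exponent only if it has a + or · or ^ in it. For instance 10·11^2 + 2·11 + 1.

11^(11 + 1) + 2·11^2 + 11

G_0 = 12. HB_2(12) = 2^(2 + 1) + 2^2. Bump = 108. G_1 = 107.
G_1 = 107. HB_3(107) = 3^(3 + 1) + 2·3^2 + 2·3 + 2. Bump = 1066. G_2 = 1065.
G_2 = 1065. HB_4(1065) = 4^(4 + 1) + 2·4^2 + 2·4 + 1. Bump = 15686. G_3 = 15685.
G_3 = 15685. HB_5(15685) = 5^(5 + 1) + 2·5^2 + 2·5. Bump = 280020. G_4 = 280019.
G_4 = 280019. HB_6(280019) = 6^(6 + 1) + 2·6^2 + 6 + 5. Bump = 5764911. G_5 = 5764910.
G_5 = 5764910. HB_7(5764910) = 7^(7 + 1) + 2·7^2 + 7 + 4. Bump = 134217868. G_6 = 134217867.
G_6 = 134217867. HB_8(134217867) = 8^(8 + 1) + 2·8^2 + 8 + 3. Bump = 3486784575. G_7 = 3486784574.
G_7 = 3486784574. HB_9(3486784574) = 9^(9 + 1) + 2·9^2 + 9 + 2. Bump = 100000000212. G_8 = 100000000211.
G_8 = 100000000211. HB_10(100000000211) = 10^(10 + 1) + 2·10^2 + 10 + 1. Bump = 3138428376975. G_9 = 3138428376974.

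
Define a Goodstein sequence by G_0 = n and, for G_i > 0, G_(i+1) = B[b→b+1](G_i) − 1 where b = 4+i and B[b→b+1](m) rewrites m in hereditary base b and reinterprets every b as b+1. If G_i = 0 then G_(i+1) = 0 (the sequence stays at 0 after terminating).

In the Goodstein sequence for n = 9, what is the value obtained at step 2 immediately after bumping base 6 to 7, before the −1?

i=0: 9 = 2·4 + 1 (b=4); 4→5: 2·5 + 1 = 11; 11−1 = 10
i=1: 10 = 2·5 (b=5); 5→6: 2·6 = 12; 12−1 = 11
i=2: 11 = 6 + 5 (b=6); 6→7: 7 + 5 = 12; 12−1 = 11

12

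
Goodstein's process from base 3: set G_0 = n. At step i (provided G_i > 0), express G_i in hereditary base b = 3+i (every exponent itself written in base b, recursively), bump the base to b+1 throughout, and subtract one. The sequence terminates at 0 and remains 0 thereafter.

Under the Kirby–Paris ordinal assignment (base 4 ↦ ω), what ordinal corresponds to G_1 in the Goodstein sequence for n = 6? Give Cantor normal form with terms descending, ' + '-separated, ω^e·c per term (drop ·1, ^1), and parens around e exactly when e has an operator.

base 3: 6 = 2·3; at 4: 2·4 = 8; next = 7
base 4: 7 = 4 + 3; at 5: 5 + 3 = 8; next = 7

ω + 3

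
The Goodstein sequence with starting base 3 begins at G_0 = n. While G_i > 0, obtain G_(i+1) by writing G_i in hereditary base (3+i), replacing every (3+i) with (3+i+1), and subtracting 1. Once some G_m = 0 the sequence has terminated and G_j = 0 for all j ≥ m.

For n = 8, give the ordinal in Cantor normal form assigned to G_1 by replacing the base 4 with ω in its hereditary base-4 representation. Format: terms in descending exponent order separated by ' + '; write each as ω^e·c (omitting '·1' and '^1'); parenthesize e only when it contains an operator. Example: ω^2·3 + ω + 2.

(0) 8|_3 = 2·3 + 2 ↦ 2·4 + 2|_4 = 10 ⇒ 9
(1) 9|_4 = 2·4 + 1 ↦ 2·5 + 1|_5 = 11 ⇒ 10

ω·2 + 1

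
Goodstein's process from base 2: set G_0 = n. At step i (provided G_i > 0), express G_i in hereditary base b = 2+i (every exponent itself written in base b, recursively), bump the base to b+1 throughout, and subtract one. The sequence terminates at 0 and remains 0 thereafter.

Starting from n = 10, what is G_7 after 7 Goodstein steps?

1937434592

G_0=10  [base 2] 2^(2 + 1) + 2  →[2↦3]→  3^(3 + 1) + 3 = 84  −1 ⇒ G_1=83
G_1=83  [base 3] 3^(3 + 1) + 2  →[3↦4]→  4^(4 + 1) + 2 = 1026  −1 ⇒ G_2=1025
G_2=1025  [base 4] 4^(4 + 1) + 1  →[4↦5]→  5^(5 + 1) + 1 = 15626  −1 ⇒ G_3=15625
G_3=15625  [base 5] 5^(5 + 1)  →[5↦6]→  6^(6 + 1) = 279936  −1 ⇒ G_4=279935
G_4=279935  [base 6] 5·6^6 + 5·6^5 + 5·6^4 + 5·6^3 + 5·6^2 + 5·6 + 5  →[6↦7]→  5·7^7 + 5·7^5 + 5·7^4 + 5·7^3 + 5·7^2 + 5·7 + 5 = 4215755  −1 ⇒ G_5=4215754
G_5=4215754  [base 7] 5·7^7 + 5·7^5 + 5·7^4 + 5·7^3 + 5·7^2 + 5·7 + 4  →[7↦8]→  5·8^8 + 5·8^5 + 5·8^4 + 5·8^3 + 5·8^2 + 5·8 + 4 = 84073324  −1 ⇒ G_6=84073323
G_6=84073323  [base 8] 5·8^8 + 5·8^5 + 5·8^4 + 5·8^3 + 5·8^2 + 5·8 + 3  →[8↦9]→  5·9^9 + 5·9^5 + 5·9^4 + 5·9^3 + 5·9^2 + 5·9 + 3 = 1937434593  −1 ⇒ G_7=1937434592
G_7=1937434592  [base 9] 5·9^9 + 5·9^5 + 5·9^4 + 5·9^3 + 5·9^2 + 5·9 + 2  →[9↦10]→  5·10^10 + 5·10^5 + 5·10^4 + 5·10^3 + 5·10^2 + 5·10 + 2 = 50000555552  −1 ⇒ G_8=50000555551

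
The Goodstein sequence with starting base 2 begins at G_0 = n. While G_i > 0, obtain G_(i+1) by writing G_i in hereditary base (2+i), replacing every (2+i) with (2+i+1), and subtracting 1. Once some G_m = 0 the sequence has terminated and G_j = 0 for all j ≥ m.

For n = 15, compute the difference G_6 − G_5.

144406599

i=0: 15 = 2^(2 + 1) + 2^2 + 2 + 1 (b=2); 2→3: 3^(3 + 1) + 3^3 + 3 + 1 = 112; 112−1 = 111
i=1: 111 = 3^(3 + 1) + 3^3 + 3 (b=3); 3→4: 4^(4 + 1) + 4^4 + 4 = 1284; 1284−1 = 1283
i=2: 1283 = 4^(4 + 1) + 4^4 + 3 (b=4); 4→5: 5^(5 + 1) + 5^5 + 3 = 18753; 18753−1 = 18752
i=3: 18752 = 5^(5 + 1) + 5^5 + 2 (b=5); 5→6: 6^(6 + 1) + 6^6 + 2 = 326594; 326594−1 = 326593
i=4: 326593 = 6^(6 + 1) + 6^6 + 1 (b=6); 6→7: 7^(7 + 1) + 7^7 + 1 = 6588345; 6588345−1 = 6588344
i=5: 6588344 = 7^(7 + 1) + 7^7 (b=7); 7→8: 8^(8 + 1) + 8^8 = 150994944; 150994944−1 = 150994943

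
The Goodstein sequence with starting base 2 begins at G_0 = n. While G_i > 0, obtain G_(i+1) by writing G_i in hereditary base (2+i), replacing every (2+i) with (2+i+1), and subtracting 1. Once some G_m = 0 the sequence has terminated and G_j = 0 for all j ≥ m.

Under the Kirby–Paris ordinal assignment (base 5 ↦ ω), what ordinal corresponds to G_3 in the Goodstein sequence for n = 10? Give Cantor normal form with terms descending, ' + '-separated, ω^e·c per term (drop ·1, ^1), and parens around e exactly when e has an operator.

ω^(ω + 1)

base 2: 10 = 2^(2 + 1) + 2; at 3: 3^(3 + 1) + 3 = 84; next = 83
base 3: 83 = 3^(3 + 1) + 2; at 4: 4^(4 + 1) + 2 = 1026; next = 1025
base 4: 1025 = 4^(4 + 1) + 1; at 5: 5^(5 + 1) + 1 = 15626; next = 15625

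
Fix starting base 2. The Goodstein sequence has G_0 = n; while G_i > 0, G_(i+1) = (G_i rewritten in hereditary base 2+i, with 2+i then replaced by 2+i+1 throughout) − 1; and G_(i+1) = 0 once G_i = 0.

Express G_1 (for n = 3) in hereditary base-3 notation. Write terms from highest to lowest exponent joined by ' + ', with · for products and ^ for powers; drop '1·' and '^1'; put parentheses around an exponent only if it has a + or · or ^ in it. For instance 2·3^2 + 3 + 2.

3

step 0: 3 = 2 + 1; sub 3 for 2: 3 + 1; = 4; G_1 = 4−1 = 3
step 1: 3 = 3; sub 4 for 3: 4; = 4; G_2 = 4−1 = 3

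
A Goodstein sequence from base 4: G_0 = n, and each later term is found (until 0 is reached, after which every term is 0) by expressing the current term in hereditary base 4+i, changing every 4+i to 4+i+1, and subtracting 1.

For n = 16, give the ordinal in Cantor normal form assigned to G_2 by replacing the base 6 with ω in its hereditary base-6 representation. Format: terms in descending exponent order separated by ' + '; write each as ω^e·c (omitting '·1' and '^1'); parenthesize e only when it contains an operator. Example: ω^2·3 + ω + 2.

ω·4 + 3

G_0 = 16. HB_4(16) = 4^2. Bump = 25. G_1 = 24.
G_1 = 24. HB_5(24) = 4·5 + 4. Bump = 28. G_2 = 27.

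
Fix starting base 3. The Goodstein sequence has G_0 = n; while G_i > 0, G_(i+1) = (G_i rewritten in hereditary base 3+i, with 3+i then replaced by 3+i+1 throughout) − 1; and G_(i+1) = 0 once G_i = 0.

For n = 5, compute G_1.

[0] 5 ≡ 3 + 2 (base 3). Lift 4: 6. −1: 5.
[1] 5 ≡ 4 + 1 (base 4). Lift 5: 6. −1: 5.

5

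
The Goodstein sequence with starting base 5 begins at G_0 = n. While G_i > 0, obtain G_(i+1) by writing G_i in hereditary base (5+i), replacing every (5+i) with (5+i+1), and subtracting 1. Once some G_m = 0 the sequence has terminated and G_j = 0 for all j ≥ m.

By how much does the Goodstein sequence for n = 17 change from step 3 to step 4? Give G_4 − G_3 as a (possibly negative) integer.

base 5: 17 = 3·5 + 2; at 6: 3·6 + 2 = 20; next = 19
base 6: 19 = 3·6 + 1; at 7: 3·7 + 1 = 22; next = 21
base 7: 21 = 3·7; at 8: 3·8 = 24; next = 23
base 8: 23 = 2·8 + 7; at 9: 2·9 + 7 = 25; next = 24

1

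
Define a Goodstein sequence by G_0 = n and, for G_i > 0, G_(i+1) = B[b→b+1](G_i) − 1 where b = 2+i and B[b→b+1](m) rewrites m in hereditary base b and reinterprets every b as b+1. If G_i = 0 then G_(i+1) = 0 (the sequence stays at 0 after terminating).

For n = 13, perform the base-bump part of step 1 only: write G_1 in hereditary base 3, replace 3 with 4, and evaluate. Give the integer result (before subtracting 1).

[0] 13 ≡ 2^(2 + 1) + 2^2 + 1 (base 2). Lift 3: 109. −1: 108.
[1] 108 ≡ 3^(3 + 1) + 3^3 (base 3). Lift 4: 1280. −1: 1279.

1280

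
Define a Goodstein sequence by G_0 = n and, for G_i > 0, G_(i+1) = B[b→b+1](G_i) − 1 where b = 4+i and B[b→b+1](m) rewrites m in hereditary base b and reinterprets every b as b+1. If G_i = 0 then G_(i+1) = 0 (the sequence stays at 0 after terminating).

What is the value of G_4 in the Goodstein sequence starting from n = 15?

23

[0] 15 ≡ 3·4 + 3 (base 4). Lift 5: 18. −1: 17.
[1] 17 ≡ 3·5 + 2 (base 5). Lift 6: 20. −1: 19.
[2] 19 ≡ 3·6 + 1 (base 6). Lift 7: 22. −1: 21.
[3] 21 ≡ 3·7 (base 7). Lift 8: 24. −1: 23.
[4] 23 ≡ 2·8 + 7 (base 8). Lift 9: 25. −1: 24.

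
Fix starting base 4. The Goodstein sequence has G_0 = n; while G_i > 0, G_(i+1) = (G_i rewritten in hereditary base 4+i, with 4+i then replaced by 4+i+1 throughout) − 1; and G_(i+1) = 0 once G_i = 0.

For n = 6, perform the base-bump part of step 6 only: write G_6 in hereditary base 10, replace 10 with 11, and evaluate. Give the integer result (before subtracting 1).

3

i=0: 6 = 4 + 2 (b=4); 4→5: 5 + 2 = 7; 7−1 = 6
i=1: 6 = 5 + 1 (b=5); 5→6: 6 + 1 = 7; 7−1 = 6
i=2: 6 = 6 (b=6); 6→7: 7 = 7; 7−1 = 6
i=3: 6 = 6 (b=7); 7→8: 6 = 6; 6−1 = 5
i=4: 5 = 5 (b=8); 8→9: 5 = 5; 5−1 = 4
i=5: 4 = 4 (b=9); 9→10: 4 = 4; 4−1 = 3
i=6: 3 = 3 (b=10); 10→11: 3 = 3; 3−1 = 2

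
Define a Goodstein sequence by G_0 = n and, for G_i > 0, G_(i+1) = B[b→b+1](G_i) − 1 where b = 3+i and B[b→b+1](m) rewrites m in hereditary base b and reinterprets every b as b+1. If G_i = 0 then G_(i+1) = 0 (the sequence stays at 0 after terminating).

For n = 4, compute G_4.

2

[0] 4 ≡ 3 + 1 (base 3). Lift 4: 5. −1: 4.
[1] 4 ≡ 4 (base 4). Lift 5: 5. −1: 4.
[2] 4 ≡ 4 (base 5). Lift 6: 4. −1: 3.
[3] 3 ≡ 3 (base 6). Lift 7: 3. −1: 2.
[4] 2 ≡ 2 (base 7). Lift 8: 2. −1: 1.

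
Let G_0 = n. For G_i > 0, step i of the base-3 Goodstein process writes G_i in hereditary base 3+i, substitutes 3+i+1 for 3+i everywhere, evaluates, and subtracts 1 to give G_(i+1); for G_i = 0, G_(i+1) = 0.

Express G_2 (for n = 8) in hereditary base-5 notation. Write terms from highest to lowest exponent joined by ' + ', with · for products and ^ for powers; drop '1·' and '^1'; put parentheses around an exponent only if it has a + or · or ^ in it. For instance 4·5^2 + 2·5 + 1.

(0) 8|_3 = 2·3 + 2 ↦ 2·4 + 2|_4 = 10 ⇒ 9
(1) 9|_4 = 2·4 + 1 ↦ 2·5 + 1|_5 = 11 ⇒ 10

2·5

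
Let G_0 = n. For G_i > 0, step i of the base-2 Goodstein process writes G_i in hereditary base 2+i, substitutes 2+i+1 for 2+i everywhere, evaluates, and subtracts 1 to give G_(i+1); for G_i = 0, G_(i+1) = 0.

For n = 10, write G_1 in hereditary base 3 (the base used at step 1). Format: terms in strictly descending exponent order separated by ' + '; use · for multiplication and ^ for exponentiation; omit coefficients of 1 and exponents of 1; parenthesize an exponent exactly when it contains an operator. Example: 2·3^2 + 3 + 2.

step 0: 10 = 2^(2 + 1) + 2; sub 3 for 2: 3^(3 + 1) + 3; = 84; G_1 = 84−1 = 83
step 1: 83 = 3^(3 + 1) + 2; sub 4 for 3: 4^(4 + 1) + 2; = 1026; G_2 = 1026−1 = 1025

3^(3 + 1) + 2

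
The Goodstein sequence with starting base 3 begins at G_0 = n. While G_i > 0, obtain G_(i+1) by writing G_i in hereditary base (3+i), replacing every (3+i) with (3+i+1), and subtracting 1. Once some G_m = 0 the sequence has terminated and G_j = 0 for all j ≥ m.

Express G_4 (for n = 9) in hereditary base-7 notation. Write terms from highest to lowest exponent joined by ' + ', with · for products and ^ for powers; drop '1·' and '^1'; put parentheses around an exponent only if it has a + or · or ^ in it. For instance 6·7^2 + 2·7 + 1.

3·7

step 0: 9 = 3^2; sub 4 for 3: 4^2; = 16; G_1 = 16−1 = 15
step 1: 15 = 3·4 + 3; sub 5 for 4: 3·5 + 3; = 18; G_2 = 18−1 = 17
step 2: 17 = 3·5 + 2; sub 6 for 5: 3·6 + 2; = 20; G_3 = 20−1 = 19
step 3: 19 = 3·6 + 1; sub 7 for 6: 3·7 + 1; = 22; G_4 = 22−1 = 21
step 4: 21 = 3·7; sub 8 for 7: 3·8; = 24; G_5 = 24−1 = 23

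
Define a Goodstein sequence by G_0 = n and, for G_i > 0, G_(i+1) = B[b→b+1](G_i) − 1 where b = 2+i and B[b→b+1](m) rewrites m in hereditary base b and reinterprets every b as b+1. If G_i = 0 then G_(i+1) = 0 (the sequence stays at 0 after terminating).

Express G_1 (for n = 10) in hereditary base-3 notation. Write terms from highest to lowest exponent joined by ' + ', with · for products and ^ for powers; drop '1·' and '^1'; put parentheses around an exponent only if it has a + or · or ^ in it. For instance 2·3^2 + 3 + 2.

G_0=10  [base 2] 2^(2 + 1) + 2  →[2↦3]→  3^(3 + 1) + 3 = 84  −1 ⇒ G_1=83
G_1=83  [base 3] 3^(3 + 1) + 2  →[3↦4]→  4^(4 + 1) + 2 = 1026  −1 ⇒ G_2=1025

3^(3 + 1) + 2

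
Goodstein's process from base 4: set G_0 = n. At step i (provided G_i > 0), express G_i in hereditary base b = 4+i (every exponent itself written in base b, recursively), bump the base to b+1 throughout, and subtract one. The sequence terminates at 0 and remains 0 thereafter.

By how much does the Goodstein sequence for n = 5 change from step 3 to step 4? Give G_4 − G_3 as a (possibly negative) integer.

5 —HB4→ 4 + 1 —bump→ 5 + 1 = 6 —(−1)→ 5
5 —HB5→ 5 —bump→ 6 = 6 —(−1)→ 5
5 —HB6→ 5 —bump→ 5 = 5 —(−1)→ 4
4 —HB7→ 4 —bump→ 4 = 4 —(−1)→ 3

-1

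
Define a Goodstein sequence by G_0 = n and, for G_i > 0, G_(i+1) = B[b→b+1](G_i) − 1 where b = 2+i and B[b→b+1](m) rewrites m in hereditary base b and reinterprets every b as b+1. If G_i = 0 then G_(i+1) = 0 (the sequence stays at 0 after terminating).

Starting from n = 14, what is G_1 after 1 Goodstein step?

base 2: 14 = 2^(2 + 1) + 2^2 + 2; at 3: 3^(3 + 1) + 3^3 + 3 = 111; next = 110
base 3: 110 = 3^(3 + 1) + 3^3 + 2; at 4: 4^(4 + 1) + 4^4 + 2 = 1282; next = 1281

110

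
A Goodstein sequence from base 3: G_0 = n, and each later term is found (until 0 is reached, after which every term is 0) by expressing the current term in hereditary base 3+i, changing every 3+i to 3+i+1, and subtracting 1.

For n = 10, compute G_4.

base 3: 10 = 3^2 + 1; at 4: 4^2 + 1 = 17; next = 16
base 4: 16 = 4^2; at 5: 5^2 = 25; next = 24
base 5: 24 = 4·5 + 4; at 6: 4·6 + 4 = 28; next = 27
base 6: 27 = 4·6 + 3; at 7: 4·7 + 3 = 31; next = 30

30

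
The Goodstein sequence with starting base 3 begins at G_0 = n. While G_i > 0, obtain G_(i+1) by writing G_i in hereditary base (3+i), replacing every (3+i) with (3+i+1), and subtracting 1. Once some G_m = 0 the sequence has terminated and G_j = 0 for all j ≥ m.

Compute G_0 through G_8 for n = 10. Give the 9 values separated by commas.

10, 16, 24, 27, 30, 33, 36, 39, 41

step 0: 10 = 3^2 + 1; sub 4 for 3: 4^2 + 1; = 17; G_1 = 17−1 = 16
step 1: 16 = 4^2; sub 5 for 4: 5^2; = 25; G_2 = 25−1 = 24
step 2: 24 = 4·5 + 4; sub 6 for 5: 4·6 + 4; = 28; G_3 = 28−1 = 27
step 3: 27 = 4·6 + 3; sub 7 for 6: 4·7 + 3; = 31; G_4 = 31−1 = 30
step 4: 30 = 4·7 + 2; sub 8 for 7: 4·8 + 2; = 34; G_5 = 34−1 = 33
step 5: 33 = 4·8 + 1; sub 9 for 8: 4·9 + 1; = 37; G_6 = 37−1 = 36
step 6: 36 = 4·9; sub 10 for 9: 4·10; = 40; G_7 = 40−1 = 39
step 7: 39 = 3·10 + 9; sub 11 for 10: 3·11 + 9; = 42; G_8 = 42−1 = 41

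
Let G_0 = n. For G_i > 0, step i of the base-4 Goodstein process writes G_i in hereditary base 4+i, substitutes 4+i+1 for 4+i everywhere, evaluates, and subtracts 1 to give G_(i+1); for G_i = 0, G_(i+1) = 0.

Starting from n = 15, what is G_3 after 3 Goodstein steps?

[0] 15 ≡ 3·4 + 3 (base 4). Lift 5: 18. −1: 17.
[1] 17 ≡ 3·5 + 2 (base 5). Lift 6: 20. −1: 19.
[2] 19 ≡ 3·6 + 1 (base 6). Lift 7: 22. −1: 21.

21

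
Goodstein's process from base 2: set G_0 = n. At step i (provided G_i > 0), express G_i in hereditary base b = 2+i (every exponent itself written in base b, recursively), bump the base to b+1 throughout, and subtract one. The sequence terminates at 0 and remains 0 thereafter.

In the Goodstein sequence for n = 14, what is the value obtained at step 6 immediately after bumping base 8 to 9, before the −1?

[0] 14 ≡ 2^(2 + 1) + 2^2 + 2 (base 2). Lift 3: 111. −1: 110.
[1] 110 ≡ 3^(3 + 1) + 3^3 + 2 (base 3). Lift 4: 1282. −1: 1281.
[2] 1281 ≡ 4^(4 + 1) + 4^4 + 1 (base 4). Lift 5: 18751. −1: 18750.
[3] 18750 ≡ 5^(5 + 1) + 5^5 (base 5). Lift 6: 326592. −1: 326591.
[4] 326591 ≡ 6^(6 + 1) + 5·6^5 + 5·6^4 + 5·6^3 + 5·6^2 + 5·6 + 5 (base 6). Lift 7: 5862841. −1: 5862840.
[5] 5862840 ≡ 7^(7 + 1) + 5·7^5 + 5·7^4 + 5·7^3 + 5·7^2 + 5·7 + 4 (base 7). Lift 8: 134404972. −1: 134404971.

3487116549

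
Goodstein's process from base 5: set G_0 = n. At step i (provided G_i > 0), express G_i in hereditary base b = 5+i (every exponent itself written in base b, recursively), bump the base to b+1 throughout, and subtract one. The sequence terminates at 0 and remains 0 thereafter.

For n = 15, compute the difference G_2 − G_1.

[0] 15 ≡ 3·5 (base 5). Lift 6: 18. −1: 17.
[1] 17 ≡ 2·6 + 5 (base 6). Lift 7: 19. −1: 18.

1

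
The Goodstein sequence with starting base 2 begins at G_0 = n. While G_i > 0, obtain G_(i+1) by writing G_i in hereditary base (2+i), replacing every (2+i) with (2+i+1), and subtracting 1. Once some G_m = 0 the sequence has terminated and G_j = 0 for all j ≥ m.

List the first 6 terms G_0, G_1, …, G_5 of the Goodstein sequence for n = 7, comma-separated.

7, 30, 259, 3127, 46657, 823543

G_0 = 7. HB_2(7) = 2^2 + 2 + 1. Bump = 31. G_1 = 30.
G_1 = 30. HB_3(30) = 3^3 + 3. Bump = 260. G_2 = 259.
G_2 = 259. HB_4(259) = 4^4 + 3. Bump = 3128. G_3 = 3127.
G_3 = 3127. HB_5(3127) = 5^5 + 2. Bump = 46658. G_4 = 46657.
G_4 = 46657. HB_6(46657) = 6^6 + 1. Bump = 823544. G_5 = 823543.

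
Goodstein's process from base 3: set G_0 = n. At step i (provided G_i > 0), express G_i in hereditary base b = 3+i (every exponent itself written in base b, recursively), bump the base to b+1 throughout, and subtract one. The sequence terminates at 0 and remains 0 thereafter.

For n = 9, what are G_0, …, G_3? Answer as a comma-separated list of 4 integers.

i=0: 9 = 3^2 (b=3); 3→4: 4^2 = 16; 16−1 = 15
i=1: 15 = 3·4 + 3 (b=4); 4→5: 3·5 + 3 = 18; 18−1 = 17
i=2: 17 = 3·5 + 2 (b=5); 5→6: 3·6 + 2 = 20; 20−1 = 19

9, 15, 17, 19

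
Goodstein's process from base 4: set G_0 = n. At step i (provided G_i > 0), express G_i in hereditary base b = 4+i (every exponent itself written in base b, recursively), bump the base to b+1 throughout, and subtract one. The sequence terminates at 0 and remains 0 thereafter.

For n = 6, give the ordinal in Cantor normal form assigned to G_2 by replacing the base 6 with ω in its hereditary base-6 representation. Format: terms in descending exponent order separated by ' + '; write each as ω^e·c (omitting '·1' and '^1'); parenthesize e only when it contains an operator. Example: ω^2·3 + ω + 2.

base 4: 6 = 4 + 2; at 5: 5 + 2 = 7; next = 6
base 5: 6 = 5 + 1; at 6: 6 + 1 = 7; next = 6
base 6: 6 = 6; at 7: 7 = 7; next = 6

ω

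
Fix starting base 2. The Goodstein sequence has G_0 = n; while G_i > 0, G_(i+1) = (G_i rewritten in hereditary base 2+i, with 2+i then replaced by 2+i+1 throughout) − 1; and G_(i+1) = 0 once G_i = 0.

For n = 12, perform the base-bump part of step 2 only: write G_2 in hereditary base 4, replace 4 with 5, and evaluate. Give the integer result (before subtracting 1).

15686

step 0: 12 = 2^(2 + 1) + 2^2; sub 3 for 2: 3^(3 + 1) + 3^3; = 108; G_1 = 108−1 = 107
step 1: 107 = 3^(3 + 1) + 2·3^2 + 2·3 + 2; sub 4 for 3: 4^(4 + 1) + 2·4^2 + 2·4 + 2; = 1066; G_2 = 1066−1 = 1065
step 2: 1065 = 4^(4 + 1) + 2·4^2 + 2·4 + 1; sub 5 for 4: 5^(5 + 1) + 2·5^2 + 2·5 + 1; = 15686; G_3 = 15686−1 = 15685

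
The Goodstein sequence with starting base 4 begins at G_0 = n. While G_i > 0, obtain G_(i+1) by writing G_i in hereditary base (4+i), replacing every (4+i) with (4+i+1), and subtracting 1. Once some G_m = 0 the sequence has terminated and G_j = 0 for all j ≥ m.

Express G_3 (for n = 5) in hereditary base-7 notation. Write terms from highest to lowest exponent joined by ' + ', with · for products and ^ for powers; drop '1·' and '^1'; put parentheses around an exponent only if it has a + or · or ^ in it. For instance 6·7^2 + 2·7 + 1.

4

i=0: 5 = 4 + 1 (b=4); 4→5: 5 + 1 = 6; 6−1 = 5
i=1: 5 = 5 (b=5); 5→6: 6 = 6; 6−1 = 5
i=2: 5 = 5 (b=6); 6→7: 5 = 5; 5−1 = 4
i=3: 4 = 4 (b=7); 7→8: 4 = 4; 4−1 = 3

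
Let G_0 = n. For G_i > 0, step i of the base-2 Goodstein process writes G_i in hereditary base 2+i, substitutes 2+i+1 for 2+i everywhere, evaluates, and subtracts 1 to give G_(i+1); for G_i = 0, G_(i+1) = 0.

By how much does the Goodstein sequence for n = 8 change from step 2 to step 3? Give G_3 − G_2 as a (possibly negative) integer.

(0) 8|_2 = 2^(2 + 1) ↦ 3^(3 + 1)|_3 = 81 ⇒ 80
(1) 80|_3 = 2·3^3 + 2·3^2 + 2·3 + 2 ↦ 2·4^4 + 2·4^2 + 2·4 + 2|_4 = 554 ⇒ 553
(2) 553|_4 = 2·4^4 + 2·4^2 + 2·4 + 1 ↦ 2·5^5 + 2·5^2 + 2·5 + 1|_5 = 6311 ⇒ 6310

5757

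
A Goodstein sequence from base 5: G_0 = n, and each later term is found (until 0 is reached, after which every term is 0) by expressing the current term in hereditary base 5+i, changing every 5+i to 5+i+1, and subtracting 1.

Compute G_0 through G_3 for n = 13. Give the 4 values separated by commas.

13, 14, 15, 16

step 0: 13 = 2·5 + 3; sub 6 for 5: 2·6 + 3; = 15; G_1 = 15−1 = 14
step 1: 14 = 2·6 + 2; sub 7 for 6: 2·7 + 2; = 16; G_2 = 16−1 = 15
step 2: 15 = 2·7 + 1; sub 8 for 7: 2·8 + 1; = 17; G_3 = 17−1 = 16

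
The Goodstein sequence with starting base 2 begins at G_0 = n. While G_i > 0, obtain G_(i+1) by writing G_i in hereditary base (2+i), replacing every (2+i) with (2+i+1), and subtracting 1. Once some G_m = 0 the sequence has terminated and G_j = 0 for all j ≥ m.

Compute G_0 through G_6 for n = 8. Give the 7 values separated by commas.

8 —HB2→ 2^(2 + 1) —bump→ 3^(3 + 1) = 81 —(−1)→ 80
80 —HB3→ 2·3^3 + 2·3^2 + 2·3 + 2 —bump→ 2·4^4 + 2·4^2 + 2·4 + 2 = 554 —(−1)→ 553
553 —HB4→ 2·4^4 + 2·4^2 + 2·4 + 1 —bump→ 2·5^5 + 2·5^2 + 2·5 + 1 = 6311 —(−1)→ 6310
6310 —HB5→ 2·5^5 + 2·5^2 + 2·5 —bump→ 2·6^6 + 2·6^2 + 2·6 = 93396 —(−1)→ 93395
93395 —HB6→ 2·6^6 + 2·6^2 + 6 + 5 —bump→ 2·7^7 + 2·7^2 + 7 + 5 = 1647196 —(−1)→ 1647195
1647195 —HB7→ 2·7^7 + 2·7^2 + 7 + 4 —bump→ 2·8^8 + 2·8^2 + 8 + 4 = 33554572 —(−1)→ 33554571

8, 80, 553, 6310, 93395, 1647195, 33554571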